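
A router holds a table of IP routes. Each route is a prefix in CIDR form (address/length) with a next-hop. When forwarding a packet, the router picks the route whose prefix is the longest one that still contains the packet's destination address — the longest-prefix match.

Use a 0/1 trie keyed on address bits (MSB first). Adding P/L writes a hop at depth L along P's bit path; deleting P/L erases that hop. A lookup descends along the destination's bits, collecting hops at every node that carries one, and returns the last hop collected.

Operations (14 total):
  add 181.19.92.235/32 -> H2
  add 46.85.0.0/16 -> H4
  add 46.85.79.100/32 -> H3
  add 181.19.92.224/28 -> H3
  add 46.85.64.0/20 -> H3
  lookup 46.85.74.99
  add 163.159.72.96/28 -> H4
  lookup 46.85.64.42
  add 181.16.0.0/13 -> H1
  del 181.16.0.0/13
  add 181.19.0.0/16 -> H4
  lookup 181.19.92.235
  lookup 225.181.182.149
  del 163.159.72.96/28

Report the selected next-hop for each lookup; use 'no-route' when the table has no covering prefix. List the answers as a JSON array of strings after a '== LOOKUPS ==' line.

Apply in order:
  add 181.19.92.235/32 -> H2 at depth 32
  add 46.85.0.0/16 -> H4 at depth 16
  add 46.85.79.100/32 -> H3 at depth 32
  add 181.19.92.224/28 -> H3 at depth 28
  add 46.85.64.0/20 -> H3 at depth 20
  Q 46.85.74.99: descend 001011100101010101001 ; hops seen [H4,H3] ; pick H3
  add 163.159.72.96/28 -> H4 at depth 28
  Q 46.85.64.42: descend 00101110010101010100 ; hops seen [H4,H3] ; pick H3
  add 181.16.0.0/13 -> H1 at depth 13
  del 181.16.0.0/13 (clear depth 13)
  add 181.19.0.0/16 -> H4 at depth 16
  Q 181.19.92.235: descend 10110101000100110101110011101011 ; hops seen [H4,H3,H2] ; pick H2
  Q 225.181.182.149: descend 1 ; hops seen [∅] ; pick no-route
  del 163.159.72.96/28 (clear depth 28)

== LOOKUPS ==
["H3","H3","H2","no-route"]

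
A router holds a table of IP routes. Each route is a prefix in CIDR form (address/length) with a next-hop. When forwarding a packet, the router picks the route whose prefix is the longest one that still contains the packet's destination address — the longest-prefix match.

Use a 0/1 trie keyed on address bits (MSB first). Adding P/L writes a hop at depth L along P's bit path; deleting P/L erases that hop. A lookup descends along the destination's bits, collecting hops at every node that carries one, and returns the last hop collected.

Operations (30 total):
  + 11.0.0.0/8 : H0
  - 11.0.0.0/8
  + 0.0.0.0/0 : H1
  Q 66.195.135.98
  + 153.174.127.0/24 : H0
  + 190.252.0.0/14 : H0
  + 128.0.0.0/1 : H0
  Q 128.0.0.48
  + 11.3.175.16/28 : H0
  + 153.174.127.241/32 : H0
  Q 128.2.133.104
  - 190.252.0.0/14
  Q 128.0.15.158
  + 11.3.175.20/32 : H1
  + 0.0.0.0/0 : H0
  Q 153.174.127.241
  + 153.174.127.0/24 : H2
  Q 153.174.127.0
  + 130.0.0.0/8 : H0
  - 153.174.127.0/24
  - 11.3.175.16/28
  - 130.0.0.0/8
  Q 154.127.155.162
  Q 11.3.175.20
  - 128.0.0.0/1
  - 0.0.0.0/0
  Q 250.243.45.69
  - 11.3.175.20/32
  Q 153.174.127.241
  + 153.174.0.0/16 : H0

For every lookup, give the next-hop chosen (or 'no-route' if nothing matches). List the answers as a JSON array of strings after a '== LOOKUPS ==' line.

Apply in order:
  + 11.0.0.0/8 (H0) depth=8
  del 11.0.0.0/8 (clear depth 8)
  + 0.0.0.0/0 (H1) depth=0
  lookup 66.195.135.98: bits 0 walk d0:H1→d1:- -> H1
  + 153.174.127.0/24 (H0) depth=24
  + 190.252.0.0/14 (H0) depth=14
  + 128.0.0.0/1 (H0) depth=1
  lookup 128.0.0.48: bits 100 walk d0:H1→d1:H0→d2:-→d3:- -> H0
  + 11.3.175.16/28 (H0) depth=28
  + 153.174.127.241/32 (H0) depth=32
  lookup 128.2.133.104: bits 100 walk d0:H1→d1:H0→d2:-→d3:- -> H0
  del 190.252.0.0/14 (clear depth 14)
  lookup 128.0.15.158: bits 100 walk d0:H1→d1:H0→d2:-→d3:- -> H0
  + 11.3.175.20/32 (H1) depth=32
  + 0.0.0.0/0 (H0) depth=0
  lookup 153.174.127.241: bits 10011001101011100111111111110001 walk d0:H0→d1:H0→d2:-→d3:-→d4:-→d5:-→d6:-→d7:-→d8:-→d9:-→d10:-→d11:-→d12:-→d13:-→d14:-→d15:-→d16:-→d17:-→d18:-→d19:-→d20:-→d21:-→d22:-→d23:-→d24:H0→d25:-→d26:-→d27:-→d28:-→d29:-→d30:-→d31:-→d32:H0 -> H0
  + 153.174.127.0/24 (H2) depth=24
  lookup 153.174.127.0: bits 100110011010111001111111 walk d0:H0→d1:H0→d2:-→d3:-→d4:-→d5:-→d6:-→d7:-→d8:-→d9:-→d10:-→d11:-→d12:-→d13:-→d14:-→d15:-→d16:-→d17:-→d18:-→d19:-→d20:-→d21:-→d22:-→d23:-→d24:H2 -> H2
  + 130.0.0.0/8 (H0) depth=8
  del 153.174.127.0/24 (clear depth 24)
  del 11.3.175.16/28 (clear depth 28)
  del 130.0.0.0/8 (clear depth 8)
  lookup 154.127.155.162: bits 100110 walk d0:H0→d1:H0→d2:-→d3:-→d4:-→d5:-→d6:- -> H0
  lookup 11.3.175.20: bits 00001011000000111010111100010100 walk d0:H0→d1:-→d2:-→d3:-→d4:-→d5:-→d6:-→d7:-→d8:-→d9:-→d10:-→d11:-→d12:-→d13:-→d14:-→d15:-→d16:-→d17:-→d18:-→d19:-→d20:-→d21:-→d22:-→d23:-→d24:-→d25:-→d26:-→d27:-→d28:-→d29:-→d30:-→d31:-→d32:H1 -> H1
  del 128.0.0.0/1 (clear depth 1)
  del 0.0.0.0/0 (clear depth 0)
  lookup 250.243.45.69: bits 1 walk d0:-→d1:- -> no-route
  del 11.3.175.20/32 (clear depth 32)
  lookup 153.174.127.241: bits 10011001101011100111111111110001 walk d0:-→d1:-→d2:-→d3:-→d4:-→d5:-→d6:-→d7:-→d8:-→d9:-→d10:-→d11:-→d12:-→d13:-→d14:-→d15:-→d16:-→d17:-→d18:-→d19:-→d20:-→d21:-→d22:-→d23:-→d24:-→d25:-→d26:-→d27:-→d28:-→d29:-→d30:-→d31:-→d32:H0 -> H0
  + 153.174.0.0/16 (H0) depth=16

== LOOKUPS ==
["H1","H0","H0","H0","H0","H2","H0","H1","no-route","H0"]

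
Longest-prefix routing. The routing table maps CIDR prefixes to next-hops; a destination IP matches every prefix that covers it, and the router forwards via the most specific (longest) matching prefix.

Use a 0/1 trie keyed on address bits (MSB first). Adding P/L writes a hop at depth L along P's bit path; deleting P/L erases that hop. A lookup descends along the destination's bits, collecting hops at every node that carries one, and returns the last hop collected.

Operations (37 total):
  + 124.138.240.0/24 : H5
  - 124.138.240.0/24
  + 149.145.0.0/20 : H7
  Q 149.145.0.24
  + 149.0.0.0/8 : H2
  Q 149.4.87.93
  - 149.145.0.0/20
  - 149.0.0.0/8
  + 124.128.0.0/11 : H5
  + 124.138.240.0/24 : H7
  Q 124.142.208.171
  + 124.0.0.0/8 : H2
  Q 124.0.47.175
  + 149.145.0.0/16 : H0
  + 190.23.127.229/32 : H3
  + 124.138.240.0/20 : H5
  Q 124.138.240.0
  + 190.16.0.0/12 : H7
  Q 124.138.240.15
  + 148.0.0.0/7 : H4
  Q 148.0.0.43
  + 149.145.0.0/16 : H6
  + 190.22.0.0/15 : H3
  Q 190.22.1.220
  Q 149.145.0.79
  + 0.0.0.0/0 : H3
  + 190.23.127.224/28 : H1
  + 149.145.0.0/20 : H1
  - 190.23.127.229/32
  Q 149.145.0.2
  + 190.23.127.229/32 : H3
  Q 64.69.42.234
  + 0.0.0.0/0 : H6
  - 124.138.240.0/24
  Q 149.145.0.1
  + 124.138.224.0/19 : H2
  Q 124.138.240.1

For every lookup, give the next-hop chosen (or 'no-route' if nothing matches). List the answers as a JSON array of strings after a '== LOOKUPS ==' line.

Apply in order:
  + 124.138.240.0/24 (H5) depth=24
  del 124.138.240.0/24 (clear depth 24)
  + 149.145.0.0/20 (H7) depth=20
  ? 149.145.0.24  path d0:-→d1:-→d2:-→d3:-→d4:-→d5:-→d6:-→d7:-→d8:-→d9:-→d10:-→d11:-→d12:-→d13:-→d14:-→d15:-→d16:-→d17:-→d18:-→d19:-→d20:H7  best=H7
  + 149.0.0.0/8 (H2) depth=8
  ? 149.4.87.93  path d0:-→d1:-→d2:-→d3:-→d4:-→d5:-→d6:-→d7:-→d8:H2  best=H2
  del 149.145.0.0/20 (clear depth 20)
  del 149.0.0.0/8 (clear depth 8)
  + 124.128.0.0/11 (H5) depth=11
  + 124.138.240.0/24 (H7) depth=24
  ? 124.142.208.171  path d0:-→d1:-→d2:-→d3:-→d4:-→d5:-→d6:-→d7:-→d8:-→d9:-→d10:-→d11:H5→d12:-→d13:-  best=H5
  + 124.0.0.0/8 (H2) depth=8
  ? 124.0.47.175  path d0:-→d1:-→d2:-→d3:-→d4:-→d5:-→d6:-→d7:-→d8:H2  best=H2
  + 149.145.0.0/16 (H0) depth=16
  + 190.23.127.229/32 (H3) depth=32
  + 124.138.240.0/20 (H5) depth=20
  ? 124.138.240.0  path d0:-→d1:-→d2:-→d3:-→d4:-→d5:-→d6:-→d7:-→d8:H2→d9:-→d10:-→d11:H5→d12:-→d13:-→d14:-→d15:-→d16:-→d17:-→d18:-→d19:-→d20:H5→d21:-→d22:-→d23:-→d24:H7  best=H7
  + 190.16.0.0/12 (H7) depth=12
  ? 124.138.240.15  path d0:-→d1:-→d2:-→d3:-→d4:-→d5:-→d6:-→d7:-→d8:H2→d9:-→d10:-→d11:H5→d12:-→d13:-→d14:-→d15:-→d16:-→d17:-→d18:-→d19:-→d20:H5→d21:-→d22:-→d23:-→d24:H7  best=H7
  + 148.0.0.0/7 (H4) depth=7
  ? 148.0.0.43  path d0:-→d1:-→d2:-→d3:-→d4:-→d5:-→d6:-→d7:H4  best=H4
  + 149.145.0.0/16 (H6) depth=16
  + 190.22.0.0/15 (H3) depth=15
  ? 190.22.1.220  path d0:-→d1:-→d2:-→d3:-→d4:-→d5:-→d6:-→d7:-→d8:-→d9:-→d10:-→d11:-→d12:H7→d13:-→d14:-→d15:H3  best=H3
  ? 149.145.0.79  path d0:-→d1:-→d2:-→d3:-→d4:-→d5:-→d6:-→d7:H4→d8:-→d9:-→d10:-→d11:-→d12:-→d13:-→d14:-→d15:-→d16:H6→d17:-→d18:-→d19:-→d20:-  best=H6
  + 0.0.0.0/0 (H3) depth=0
  + 190.23.127.224/28 (H1) depth=28
  + 149.145.0.0/20 (H1) depth=20
  del 190.23.127.229/32 (clear depth 32)
  ? 149.145.0.2  path d0:H3→d1:-→d2:-→d3:-→d4:-→d5:-→d6:-→d7:H4→d8:-→d9:-→d10:-→d11:-→d12:-→d13:-→d14:-→d15:-→d16:H6→d17:-→d18:-→d19:-→d20:H1  best=H1
  + 190.23.127.229/32 (H3) depth=32
  ? 64.69.42.234  path d0:H3→d1:-→d2:-  best=H3
  + 0.0.0.0/0 (H6) depth=0
  del 124.138.240.0/24 (clear depth 24)
  ? 149.145.0.1  path d0:H6→d1:-→d2:-→d3:-→d4:-→d5:-→d6:-→d7:H4→d8:-→d9:-→d10:-→d11:-→d12:-→d13:-→d14:-→d15:-→d16:H6→d17:-→d18:-→d19:-→d20:H1  best=H1
  + 124.138.224.0/19 (H2) depth=19
  ? 124.138.240.1  path d0:H6→d1:-→d2:-→d3:-→d4:-→d5:-→d6:-→d7:-→d8:H2→d9:-→d10:-→d11:H5→d12:-→d13:-→d14:-→d15:-→d16:-→d17:-→d18:-→d19:H2→d20:H5→d21:-→d22:-→d23:-→d24:-  best=H5

== LOOKUPS ==
["H7","H2","H5","H2","H7","H7","H4","H3","H6","H1","H3","H1","H5"]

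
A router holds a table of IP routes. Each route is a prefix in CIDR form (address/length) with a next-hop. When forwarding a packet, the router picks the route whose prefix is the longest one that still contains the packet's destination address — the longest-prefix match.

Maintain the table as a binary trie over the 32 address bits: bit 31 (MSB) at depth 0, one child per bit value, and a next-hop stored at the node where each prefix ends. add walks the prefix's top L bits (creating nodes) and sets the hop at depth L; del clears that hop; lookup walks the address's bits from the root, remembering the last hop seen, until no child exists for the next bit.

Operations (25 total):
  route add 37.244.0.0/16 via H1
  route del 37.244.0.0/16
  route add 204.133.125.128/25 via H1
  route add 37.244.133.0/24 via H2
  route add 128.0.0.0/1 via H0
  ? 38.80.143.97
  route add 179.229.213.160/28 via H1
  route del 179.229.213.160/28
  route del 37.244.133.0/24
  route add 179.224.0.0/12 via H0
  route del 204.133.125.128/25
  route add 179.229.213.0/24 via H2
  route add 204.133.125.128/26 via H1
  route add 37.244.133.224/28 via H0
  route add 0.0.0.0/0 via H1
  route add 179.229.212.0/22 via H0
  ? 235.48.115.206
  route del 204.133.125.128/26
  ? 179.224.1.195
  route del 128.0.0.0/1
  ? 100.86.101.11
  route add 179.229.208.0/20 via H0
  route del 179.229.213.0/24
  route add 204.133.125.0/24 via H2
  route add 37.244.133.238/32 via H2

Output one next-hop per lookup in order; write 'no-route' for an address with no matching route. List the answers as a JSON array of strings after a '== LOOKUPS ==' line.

Process each operation:
  add 37.244.0.0/16 -> H1 at depth 16
  - 37.244.0.0/16 clear@16
  add 204.133.125.128/25 -> H1 at depth 25
  add 37.244.133.0/24 -> H2 at depth 24
  add 128.0.0.0/1 -> H0 at depth 1
  Q 38.80.143.97: descend 001001 ; hops seen [∅] ; pick no-route
  add 179.229.213.160/28 -> H1 at depth 28
  - 179.229.213.160/28 clear@28
  - 37.244.133.0/24 clear@24
  add 179.224.0.0/12 -> H0 at depth 12
  - 204.133.125.128/25 clear@25
  add 179.229.213.0/24 -> H2 at depth 24
  add 204.133.125.128/26 -> H1 at depth 26
  add 37.244.133.224/28 -> H0 at depth 28
  add 0.0.0.0/0 -> H1 at depth 0
  add 179.229.212.0/22 -> H0 at depth 22
  Q 235.48.115.206: descend 11 ; hops seen [H1,H0] ; pick H0
  - 204.133.125.128/26 clear@26
  Q 179.224.1.195: descend 1011001111100 ; hops seen [H1,H0,H0] ; pick H0
  - 128.0.0.0/1 clear@1
  Q 100.86.101.11: descend 0 ; hops seen [H1] ; pick H1
  add 179.229.208.0/20 -> H0 at depth 20
  - 179.229.213.0/24 clear@24
  add 204.133.125.0/24 -> H2 at depth 24
  add 37.244.133.238/32 -> H2 at depth 32

== LOOKUPS ==
["no-route","H0","H0","H1"]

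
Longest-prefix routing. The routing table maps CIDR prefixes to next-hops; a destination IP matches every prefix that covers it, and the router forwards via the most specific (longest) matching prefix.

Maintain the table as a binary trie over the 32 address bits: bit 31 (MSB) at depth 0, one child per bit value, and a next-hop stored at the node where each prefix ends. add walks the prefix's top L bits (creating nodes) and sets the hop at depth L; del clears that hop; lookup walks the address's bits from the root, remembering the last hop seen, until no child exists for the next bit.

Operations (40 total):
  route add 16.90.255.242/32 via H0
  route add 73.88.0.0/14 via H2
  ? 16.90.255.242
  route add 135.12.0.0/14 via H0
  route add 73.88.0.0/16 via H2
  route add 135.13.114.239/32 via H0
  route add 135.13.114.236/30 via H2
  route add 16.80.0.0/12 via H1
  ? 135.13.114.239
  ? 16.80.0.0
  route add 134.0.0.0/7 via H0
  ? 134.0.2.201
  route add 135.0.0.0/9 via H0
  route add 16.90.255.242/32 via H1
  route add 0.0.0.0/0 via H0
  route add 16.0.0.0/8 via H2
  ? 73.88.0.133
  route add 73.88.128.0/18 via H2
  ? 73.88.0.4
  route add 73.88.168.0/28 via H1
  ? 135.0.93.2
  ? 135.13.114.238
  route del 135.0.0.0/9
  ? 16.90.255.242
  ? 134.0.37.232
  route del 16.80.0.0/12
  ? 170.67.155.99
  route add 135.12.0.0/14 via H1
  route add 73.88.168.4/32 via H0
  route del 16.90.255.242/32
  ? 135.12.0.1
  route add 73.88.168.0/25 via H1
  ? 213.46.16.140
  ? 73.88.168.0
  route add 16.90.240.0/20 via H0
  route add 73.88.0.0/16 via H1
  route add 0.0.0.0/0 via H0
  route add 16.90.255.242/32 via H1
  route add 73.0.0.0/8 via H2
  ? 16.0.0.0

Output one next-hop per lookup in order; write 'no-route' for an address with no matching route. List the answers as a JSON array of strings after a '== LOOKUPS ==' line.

Process each operation:
  add 16.90.255.242/32 -> H0 at depth 32
  add 73.88.0.0/14 -> H2 at depth 14
  lookup 16.90.255.242: bits 00010000010110101111111111110010 walk d0:-→d1:-→d2:-→d3:-→d4:-→d5:-→d6:-→d7:-→d8:-→d9:-→d10:-→d11:-→d12:-→d13:-→d14:-→d15:-→d16:-→d17:-→d18:-→d19:-→d20:-→d21:-→d22:-→d23:-→d24:-→d25:-→d26:-→d27:-→d28:-→d29:-→d30:-→d31:-→d32:H0 -> H0
  add 135.12.0.0/14 -> H0 at depth 14
  add 73.88.0.0/16 -> H2 at depth 16
  add 135.13.114.239/32 -> H0 at depth 32
  add 135.13.114.236/30 -> H2 at depth 30
  add 16.80.0.0/12 -> H1 at depth 12
  lookup 135.13.114.239: bits 10000111000011010111001011101111 walk d0:-→d1:-→d2:-→d3:-→d4:-→d5:-→d6:-→d7:-→d8:-→d9:-→d10:-→d11:-→d12:-→d13:-→d14:H0→d15:-→d16:-→d17:-→d18:-→d19:-→d20:-→d21:-→d22:-→d23:-→d24:-→d25:-→d26:-→d27:-→d28:-→d29:-→d30:H2→d31:-→d32:H0 -> H0
  lookup 16.80.0.0: bits 000100000101 walk d0:-→d1:-→d2:-→d3:-→d4:-→d5:-→d6:-→d7:-→d8:-→d9:-→d10:-→d11:-→d12:H1 -> H1
  add 134.0.0.0/7 -> H0 at depth 7
  lookup 134.0.2.201: bits 1000011 walk d0:-→d1:-→d2:-→d3:-→d4:-→d5:-→d6:-→d7:H0 -> H0
  add 135.0.0.0/9 -> H0 at depth 9
  add 16.90.255.242/32 -> H1 at depth 32
  add 0.0.0.0/0 -> H0 at depth 0
  add 16.0.0.0/8 -> H2 at depth 8
  lookup 73.88.0.133: bits 0100100101011000 walk d0:H0→d1:-→d2:-→d3:-→d4:-→d5:-→d6:-→d7:-→d8:-→d9:-→d10:-→d11:-→d12:-→d13:-→d14:H2→d15:-→d16:H2 -> H2
  add 73.88.128.0/18 -> H2 at depth 18
  lookup 73.88.0.4: bits 0100100101011000 walk d0:H0→d1:-→d2:-→d3:-→d4:-→d5:-→d6:-→d7:-→d8:-→d9:-→d10:-→d11:-→d12:-→d13:-→d14:H2→d15:-→d16:H2 -> H2
  add 73.88.168.0/28 -> H1 at depth 28
  lookup 135.0.93.2: bits 100001110000 walk d0:H0→d1:-→d2:-→d3:-→d4:-→d5:-→d6:-→d7:H0→d8:-→d9:H0→d10:-→d11:-→d12:- -> H0
  lookup 135.13.114.238: bits 1000011100001101011100101110111 walk d0:H0→d1:-→d2:-→d3:-→d4:-→d5:-→d6:-→d7:H0→d8:-→d9:H0→d10:-→d11:-→d12:-→d13:-→d14:H0→d15:-→d16:-→d17:-→d18:-→d19:-→d20:-→d21:-→d22:-→d23:-→d24:-→d25:-→d26:-→d27:-→d28:-→d29:-→d30:H2→d31:- -> H2
  - 135.0.0.0/9 clear@9
  lookup 16.90.255.242: bits 00010000010110101111111111110010 walk d0:H0→d1:-→d2:-→d3:-→d4:-→d5:-→d6:-→d7:-→d8:H2→d9:-→d10:-→d11:-→d12:H1→d13:-→d14:-→d15:-→d16:-→d17:-→d18:-→d19:-→d20:-→d21:-→d22:-→d23:-→d24:-→d25:-→d26:-→d27:-→d28:-→d29:-→d30:-→d31:-→d32:H1 -> H1
  lookup 134.0.37.232: bits 1000011 walk d0:H0→d1:-→d2:-→d3:-→d4:-→d5:-→d6:-→d7:H0 -> H0
  - 16.80.0.0/12 clear@12
  lookup 170.67.155.99: bits 10 walk d0:H0→d1:-→d2:- -> H0
  add 135.12.0.0/14 -> H1 at depth 14
  add 73.88.168.4/32 -> H0 at depth 32
  - 16.90.255.242/32 clear@32
  lookup 135.12.0.1: bits 100001110000110 walk d0:H0→d1:-→d2:-→d3:-→d4:-→d5:-→d6:-→d7:H0→d8:-→d9:-→d10:-→d11:-→d12:-→d13:-→d14:H1→d15:- -> H1
  add 73.88.168.0/25 -> H1 at depth 25
  lookup 213.46.16.140: bits 1 walk d0:H0→d1:- -> H0
  lookup 73.88.168.0: bits 01001001010110001010100000000 walk d0:H0→d1:-→d2:-→d3:-→d4:-→d5:-→d6:-→d7:-→d8:-→d9:-→d10:-→d11:-→d12:-→d13:-→d14:H2→d15:-→d16:H2→d17:-→d18:H2→d19:-→d20:-→d21:-→d22:-→d23:-→d24:-→d25:H1→d26:-→d27:-→d28:H1→d29:- -> H1
  add 16.90.240.0/20 -> H0 at depth 20
  add 73.88.0.0/16 -> H1 at depth 16
  add 0.0.0.0/0 -> H0 at depth 0
  add 16.90.255.242/32 -> H1 at depth 32
  add 73.0.0.0/8 -> H2 at depth 8
  lookup 16.0.0.0: bits 000100000 walk d0:H0→d1:-→d2:-→d3:-→d4:-→d5:-→d6:-→d7:-→d8:H2→d9:- -> H2

== LOOKUPS ==
["H0","H0","H1","H0","H2","H2","H0","H2","H1","H0","H0","H1","H0","H1","H2"]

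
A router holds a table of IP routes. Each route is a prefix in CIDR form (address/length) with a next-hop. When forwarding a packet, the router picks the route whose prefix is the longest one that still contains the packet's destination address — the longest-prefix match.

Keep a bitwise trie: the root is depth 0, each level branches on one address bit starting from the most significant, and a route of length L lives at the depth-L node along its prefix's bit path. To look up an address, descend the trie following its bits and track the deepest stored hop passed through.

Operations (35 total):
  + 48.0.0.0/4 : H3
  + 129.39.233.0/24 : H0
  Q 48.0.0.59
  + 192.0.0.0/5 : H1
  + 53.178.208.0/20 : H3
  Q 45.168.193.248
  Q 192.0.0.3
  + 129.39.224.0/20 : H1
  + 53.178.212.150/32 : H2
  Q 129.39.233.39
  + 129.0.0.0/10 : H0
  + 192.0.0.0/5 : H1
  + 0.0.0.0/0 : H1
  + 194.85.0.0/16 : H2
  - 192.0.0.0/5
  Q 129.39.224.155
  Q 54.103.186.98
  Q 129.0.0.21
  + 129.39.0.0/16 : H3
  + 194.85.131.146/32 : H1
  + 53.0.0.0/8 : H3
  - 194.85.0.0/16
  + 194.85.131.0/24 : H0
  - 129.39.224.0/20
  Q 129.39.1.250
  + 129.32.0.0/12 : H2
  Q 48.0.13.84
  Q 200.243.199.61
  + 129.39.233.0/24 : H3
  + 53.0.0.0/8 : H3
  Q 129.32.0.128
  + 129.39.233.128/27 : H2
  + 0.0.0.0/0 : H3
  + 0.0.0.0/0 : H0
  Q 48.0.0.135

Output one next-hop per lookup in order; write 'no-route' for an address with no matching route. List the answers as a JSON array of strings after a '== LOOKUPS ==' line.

Process each operation:
  + 48.0.0.0/4 (H3) depth=4
  + 129.39.233.0/24 (H0) depth=24
  ? 48.0.0.59  path d0:-→d1:-→d2:-→d3:-→d4:H3  best=H3
  + 192.0.0.0/5 (H1) depth=5
  + 53.178.208.0/20 (H3) depth=20
  ? 45.168.193.248  path d0:-→d1:-→d2:-→d3:-  best=no-route
  ? 192.0.0.3  path d0:-→d1:-→d2:-→d3:-→d4:-→d5:H1  best=H1
  + 129.39.224.0/20 (H1) depth=20
  + 53.178.212.150/32 (H2) depth=32
  ? 129.39.233.39  path d0:-→d1:-→d2:-→d3:-→d4:-→d5:-→d6:-→d7:-→d8:-→d9:-→d10:-→d11:-→d12:-→d13:-→d14:-→d15:-→d16:-→d17:-→d18:-→d19:-→d20:H1→d21:-→d22:-→d23:-→d24:H0  best=H0
  + 129.0.0.0/10 (H0) depth=10
  + 192.0.0.0/5 (H1) depth=5
  + 0.0.0.0/0 (H1) depth=0
  + 194.85.0.0/16 (H2) depth=16
  del 192.0.0.0/5 (clear depth 5)
  ? 129.39.224.155  path d0:H1→d1:-→d2:-→d3:-→d4:-→d5:-→d6:-→d7:-→d8:-→d9:-→d10:H0→d11:-→d12:-→d13:-→d14:-→d15:-→d16:-→d17:-→d18:-→d19:-→d20:H1  best=H1
  ? 54.103.186.98  path d0:H1→d1:-→d2:-→d3:-→d4:H3→d5:-→d6:-  best=H3
  ? 129.0.0.21  path d0:H1→d1:-→d2:-→d3:-→d4:-→d5:-→d6:-→d7:-→d8:-→d9:-→d10:H0  best=H0
  + 129.39.0.0/16 (H3) depth=16
  + 194.85.131.146/32 (H1) depth=32
  + 53.0.0.0/8 (H3) depth=8
  del 194.85.0.0/16 (clear depth 16)
  + 194.85.131.0/24 (H0) depth=24
  del 129.39.224.0/20 (clear depth 20)
  ? 129.39.1.250  path d0:H1→d1:-→d2:-→d3:-→d4:-→d5:-→d6:-→d7:-→d8:-→d9:-→d10:H0→d11:-→d12:-→d13:-→d14:-→d15:-→d16:H3  best=H3
  + 129.32.0.0/12 (H2) depth=12
  ? 48.0.13.84  path d0:H1→d1:-→d2:-→d3:-→d4:H3→d5:-  best=H3
  ? 200.243.199.61  path d0:H1→d1:-→d2:-→d3:-→d4:-  best=H1
  + 129.39.233.0/24 (H3) depth=24
  + 53.0.0.0/8 (H3) depth=8
  ? 129.32.0.128  path d0:H1→d1:-→d2:-→d3:-→d4:-→d5:-→d6:-→d7:-→d8:-→d9:-→d10:H0→d11:-→d12:H2→d13:-  best=H2
  + 129.39.233.128/27 (H2) depth=27
  + 0.0.0.0/0 (H3) depth=0
  + 0.0.0.0/0 (H0) depth=0
  ? 48.0.0.135  path d0:H0→d1:-→d2:-→d3:-→d4:H3→d5:-  best=H3

== LOOKUPS ==
["H3","no-route","H1","H0","H1","H3","H0","H3","H3","H1","H2","H3"]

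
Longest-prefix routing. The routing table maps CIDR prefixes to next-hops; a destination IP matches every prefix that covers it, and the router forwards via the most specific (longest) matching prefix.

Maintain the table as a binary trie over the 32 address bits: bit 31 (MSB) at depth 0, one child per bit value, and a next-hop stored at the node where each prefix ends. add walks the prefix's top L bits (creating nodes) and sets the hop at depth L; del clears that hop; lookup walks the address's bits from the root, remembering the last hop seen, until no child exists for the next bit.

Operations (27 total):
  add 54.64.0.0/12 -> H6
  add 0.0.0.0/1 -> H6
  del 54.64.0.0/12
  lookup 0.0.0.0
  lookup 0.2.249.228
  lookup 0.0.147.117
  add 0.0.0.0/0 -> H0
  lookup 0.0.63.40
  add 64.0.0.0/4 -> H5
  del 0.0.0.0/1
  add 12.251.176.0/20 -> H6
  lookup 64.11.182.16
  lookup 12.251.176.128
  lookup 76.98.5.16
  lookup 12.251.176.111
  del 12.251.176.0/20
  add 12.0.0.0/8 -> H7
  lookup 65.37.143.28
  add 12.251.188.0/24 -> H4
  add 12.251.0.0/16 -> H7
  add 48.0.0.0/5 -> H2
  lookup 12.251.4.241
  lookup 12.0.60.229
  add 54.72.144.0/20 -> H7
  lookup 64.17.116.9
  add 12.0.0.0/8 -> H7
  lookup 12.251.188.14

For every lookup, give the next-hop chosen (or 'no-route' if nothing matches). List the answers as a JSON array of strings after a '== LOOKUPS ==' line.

Process each operation:
  add 54.64.0.0/12 -> H6 at depth 12
  add 0.0.0.0/1 -> H6 at depth 1
  del 54.64.0.0/12 (clear depth 12)
  Q 0.0.0.0: descend 00 ; hops seen [H6] ; pick H6
  Q 0.2.249.228: descend 00 ; hops seen [H6] ; pick H6
  Q 0.0.147.117: descend 00 ; hops seen [H6] ; pick H6
  add 0.0.0.0/0 -> H0 at depth 0
  Q 0.0.63.40: descend 00 ; hops seen [H0,H6] ; pick H6
  add 64.0.0.0/4 -> H5 at depth 4
  del 0.0.0.0/1 (clear depth 1)
  add 12.251.176.0/20 -> H6 at depth 20
  Q 64.11.182.16: descend 0100 ; hops seen [H0,H5] ; pick H5
  Q 12.251.176.128: descend 00001100111110111011 ; hops seen [H0,H6] ; pick H6
  Q 76.98.5.16: descend 0100 ; hops seen [H0,H5] ; pick H5
  Q 12.251.176.111: descend 00001100111110111011 ; hops seen [H0,H6] ; pick H6
  del 12.251.176.0/20 (clear depth 20)
  add 12.0.0.0/8 -> H7 at depth 8
  Q 65.37.143.28: descend 0100 ; hops seen [H0,H5] ; pick H5
  add 12.251.188.0/24 -> H4 at depth 24
  add 12.251.0.0/16 -> H7 at depth 16
  add 48.0.0.0/5 -> H2 at depth 5
  Q 12.251.4.241: descend 0000110011111011 ; hops seen [H0,H7,H7] ; pick H7
  Q 12.0.60.229: descend 00001100 ; hops seen [H0,H7] ; pick H7
  add 54.72.144.0/20 -> H7 at depth 20
  Q 64.17.116.9: descend 0100 ; hops seen [H0,H5] ; pick H5
  add 12.0.0.0/8 -> H7 at depth 8
  Q 12.251.188.14: descend 000011001111101110111100 ; hops seen [H0,H7,H7,H4] ; pick H4

== LOOKUPS ==
["H6","H6","H6","H6","H5","H6","H5","H6","H5","H7","H7","H5","H4"]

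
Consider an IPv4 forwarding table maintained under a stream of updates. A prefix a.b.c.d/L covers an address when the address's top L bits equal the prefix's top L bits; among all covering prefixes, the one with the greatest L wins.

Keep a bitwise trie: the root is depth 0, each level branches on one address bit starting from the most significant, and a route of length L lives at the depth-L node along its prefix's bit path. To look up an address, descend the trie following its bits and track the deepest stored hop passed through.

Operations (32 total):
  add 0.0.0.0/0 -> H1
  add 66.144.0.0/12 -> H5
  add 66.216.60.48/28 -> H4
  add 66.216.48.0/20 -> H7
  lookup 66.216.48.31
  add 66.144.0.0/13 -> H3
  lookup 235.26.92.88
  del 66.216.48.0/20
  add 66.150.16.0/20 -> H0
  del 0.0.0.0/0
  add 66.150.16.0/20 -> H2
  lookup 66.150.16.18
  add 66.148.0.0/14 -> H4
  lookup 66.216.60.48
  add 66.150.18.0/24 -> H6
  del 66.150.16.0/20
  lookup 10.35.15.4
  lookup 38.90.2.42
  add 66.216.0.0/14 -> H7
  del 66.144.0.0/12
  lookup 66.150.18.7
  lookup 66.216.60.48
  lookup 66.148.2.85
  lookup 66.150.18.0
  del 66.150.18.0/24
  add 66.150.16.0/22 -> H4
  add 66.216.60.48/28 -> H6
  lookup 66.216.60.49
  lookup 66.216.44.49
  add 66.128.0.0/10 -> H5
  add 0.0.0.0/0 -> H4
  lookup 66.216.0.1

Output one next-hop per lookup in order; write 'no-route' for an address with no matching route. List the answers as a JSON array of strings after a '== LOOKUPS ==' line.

Apply in order:
  add 0.0.0.0/0 -> H1 at depth 0
  add 66.144.0.0/12 -> H5 at depth 12
  add 66.216.60.48/28 -> H4 at depth 28
  add 66.216.48.0/20 -> H7 at depth 20
  lookup 66.216.48.31: bits 01000010110110000011 walk d0:H1→d1:-→d2:-→d3:-→d4:-→d5:-→d6:-→d7:-→d8:-→d9:-→d10:-→d11:-→d12:-→d13:-→d14:-→d15:-→d16:-→d17:-→d18:-→d19:-→d20:H7 -> H7
  add 66.144.0.0/13 -> H3 at depth 13
  lookup 235.26.92.88: bits ε walk d0:H1 -> H1
  del 66.216.48.0/20 (clear depth 20)
  add 66.150.16.0/20 -> H0 at depth 20
  del 0.0.0.0/0 (clear depth 0)
  add 66.150.16.0/20 -> H2 at depth 20
  lookup 66.150.16.18: bits 01000010100101100001 walk d0:-→d1:-→d2:-→d3:-→d4:-→d5:-→d6:-→d7:-→d8:-→d9:-→d10:-→d11:-→d12:H5→d13:H3→d14:-→d15:-→d16:-→d17:-→d18:-→d19:-→d20:H2 -> H2
  add 66.148.0.0/14 -> H4 at depth 14
  lookup 66.216.60.48: bits 0100001011011000001111000011 walk d0:-→d1:-→d2:-→d3:-→d4:-→d5:-→d6:-→d7:-→d8:-→d9:-→d10:-→d11:-→d12:-→d13:-→d14:-→d15:-→d16:-→d17:-→d18:-→d19:-→d20:-→d21:-→d22:-→d23:-→d24:-→d25:-→d26:-→d27:-→d28:H4 -> H4
  add 66.150.18.0/24 -> H6 at depth 24
  del 66.150.16.0/20 (clear depth 20)
  lookup 10.35.15.4: bits 0 walk d0:-→d1:- -> no-route
  lookup 38.90.2.42: bits 0 walk d0:-→d1:- -> no-route
  add 66.216.0.0/14 -> H7 at depth 14
  del 66.144.0.0/12 (clear depth 12)
  lookup 66.150.18.7: bits 010000101001011000010010 walk d0:-→d1:-→d2:-→d3:-→d4:-→d5:-→d6:-→d7:-→d8:-→d9:-→d10:-→d11:-→d12:-→d13:H3→d14:H4→d15:-→d16:-→d17:-→d18:-→d19:-→d20:-→d21:-→d22:-→d23:-→d24:H6 -> H6
  lookup 66.216.60.48: bits 0100001011011000001111000011 walk d0:-→d1:-→d2:-→d3:-→d4:-→d5:-→d6:-→d7:-→d8:-→d9:-→d10:-→d11:-→d12:-→d13:-→d14:H7→d15:-→d16:-→d17:-→d18:-→d19:-→d20:-→d21:-→d22:-→d23:-→d24:-→d25:-→d26:-→d27:-→d28:H4 -> H4
  lookup 66.148.2.85: bits 01000010100101 walk d0:-→d1:-→d2:-→d3:-→d4:-→d5:-→d6:-→d7:-→d8:-→d9:-→d10:-→d11:-→d12:-→d13:H3→d14:H4 -> H4
  lookup 66.150.18.0: bits 010000101001011000010010 walk d0:-→d1:-→d2:-→d3:-→d4:-→d5:-→d6:-→d7:-→d8:-→d9:-→d10:-→d11:-→d12:-→d13:H3→d14:H4→d15:-→d16:-→d17:-→d18:-→d19:-→d20:-→d21:-→d22:-→d23:-→d24:H6 -> H6
  del 66.150.18.0/24 (clear depth 24)
  add 66.150.16.0/22 -> H4 at depth 22
  add 66.216.60.48/28 -> H6 at depth 28
  lookup 66.216.60.49: bits 0100001011011000001111000011 walk d0:-→d1:-→d2:-→d3:-→d4:-→d5:-→d6:-→d7:-→d8:-→d9:-→d10:-→d11:-→d12:-→d13:-→d14:H7→d15:-→d16:-→d17:-→d18:-→d19:-→d20:-→d21:-→d22:-→d23:-→d24:-→d25:-→d26:-→d27:-→d28:H6 -> H6
  lookup 66.216.44.49: bits 0100001011011000001 walk d0:-→d1:-→d2:-→d3:-→d4:-→d5:-→d6:-→d7:-→d8:-→d9:-→d10:-→d11:-→d12:-→d13:-→d14:H7→d15:-→d16:-→d17:-→d18:-→d19:- -> H7
  add 66.128.0.0/10 -> H5 at depth 10
  add 0.0.0.0/0 -> H4 at depth 0
  lookup 66.216.0.1: bits 010000101101100000 walk d0:H4→d1:-→d2:-→d3:-→d4:-→d5:-→d6:-→d7:-→d8:-→d9:-→d10:-→d11:-→d12:-→d13:-→d14:H7→d15:-→d16:-→d17:-→d18:- -> H7

== LOOKUPS ==
["H7","H1","H2","H4","no-route","no-route","H6","H4","H4","H6","H6","H7","H7"]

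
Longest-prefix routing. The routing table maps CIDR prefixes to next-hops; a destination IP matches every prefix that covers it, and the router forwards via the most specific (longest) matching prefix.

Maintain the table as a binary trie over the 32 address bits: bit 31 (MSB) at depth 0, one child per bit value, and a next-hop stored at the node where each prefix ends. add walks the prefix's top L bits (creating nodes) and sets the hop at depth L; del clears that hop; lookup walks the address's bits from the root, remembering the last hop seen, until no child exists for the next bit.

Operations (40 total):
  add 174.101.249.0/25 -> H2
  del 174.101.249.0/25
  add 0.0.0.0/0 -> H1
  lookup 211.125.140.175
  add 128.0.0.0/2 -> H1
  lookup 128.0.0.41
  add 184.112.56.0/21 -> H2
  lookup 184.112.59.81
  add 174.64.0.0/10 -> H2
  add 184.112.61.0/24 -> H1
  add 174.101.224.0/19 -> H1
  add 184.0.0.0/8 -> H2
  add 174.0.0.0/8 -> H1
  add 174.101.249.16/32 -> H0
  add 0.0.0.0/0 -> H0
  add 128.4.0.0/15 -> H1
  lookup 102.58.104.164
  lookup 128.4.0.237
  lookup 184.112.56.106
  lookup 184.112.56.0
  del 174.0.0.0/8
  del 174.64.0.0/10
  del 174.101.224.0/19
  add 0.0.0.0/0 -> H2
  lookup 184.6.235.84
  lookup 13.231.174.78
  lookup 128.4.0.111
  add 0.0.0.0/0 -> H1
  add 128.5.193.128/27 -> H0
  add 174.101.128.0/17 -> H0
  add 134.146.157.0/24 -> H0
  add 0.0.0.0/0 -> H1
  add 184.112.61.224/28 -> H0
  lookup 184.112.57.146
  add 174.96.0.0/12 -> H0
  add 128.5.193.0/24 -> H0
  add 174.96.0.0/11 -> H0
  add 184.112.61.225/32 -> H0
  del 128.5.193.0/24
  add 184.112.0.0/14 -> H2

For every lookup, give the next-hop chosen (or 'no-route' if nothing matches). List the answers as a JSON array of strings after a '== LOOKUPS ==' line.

Process each operation:
  add 174.101.249.0/25 -> H2 at depth 25
  del 174.101.249.0/25 (clear depth 25)
  add 0.0.0.0/0 -> H1 at depth 0
  ? 211.125.140.175  path d0:H1→d1:-  best=H1
  add 128.0.0.0/2 -> H1 at depth 2
  ? 128.0.0.41  path d0:H1→d1:-→d2:H1  best=H1
  add 184.112.56.0/21 -> H2 at depth 21
  ? 184.112.59.81  path d0:H1→d1:-→d2:H1→d3:-→d4:-→d5:-→d6:-→d7:-→d8:-→d9:-→d10:-→d11:-→d12:-→d13:-→d14:-→d15:-→d16:-→d17:-→d18:-→d19:-→d20:-→d21:H2  best=H2
  add 174.64.0.0/10 -> H2 at depth 10
  add 184.112.61.0/24 -> H1 at depth 24
  add 174.101.224.0/19 -> H1 at depth 19
  add 184.0.0.0/8 -> H2 at depth 8
  add 174.0.0.0/8 -> H1 at depth 8
  add 174.101.249.16/32 -> H0 at depth 32
  add 0.0.0.0/0 -> H0 at depth 0
  add 128.4.0.0/15 -> H1 at depth 15
  ? 102.58.104.164  path d0:H0  best=H0
  ? 128.4.0.237  path d0:H0→d1:-→d2:H1→d3:-→d4:-→d5:-→d6:-→d7:-→d8:-→d9:-→d10:-→d11:-→d12:-→d13:-→d14:-→d15:H1  best=H1
  ? 184.112.56.106  path d0:H0→d1:-→d2:H1→d3:-→d4:-→d5:-→d6:-→d7:-→d8:H2→d9:-→d10:-→d11:-→d12:-→d13:-→d14:-→d15:-→d16:-→d17:-→d18:-→d19:-→d20:-→d21:H2  best=H2
  ? 184.112.56.0  path d0:H0→d1:-→d2:H1→d3:-→d4:-→d5:-→d6:-→d7:-→d8:H2→d9:-→d10:-→d11:-→d12:-→d13:-→d14:-→d15:-→d16:-→d17:-→d18:-→d19:-→d20:-→d21:H2  best=H2
  del 174.0.0.0/8 (clear depth 8)
  del 174.64.0.0/10 (clear depth 10)
  del 174.101.224.0/19 (clear depth 19)
  add 0.0.0.0/0 -> H2 at depth 0
  ? 184.6.235.84  path d0:H2→d1:-→d2:H1→d3:-→d4:-→d5:-→d6:-→d7:-→d8:H2→d9:-  best=H2
  ? 13.231.174.78  path d0:H2  best=H2
  ? 128.4.0.111  path d0:H2→d1:-→d2:H1→d3:-→d4:-→d5:-→d6:-→d7:-→d8:-→d9:-→d10:-→d11:-→d12:-→d13:-→d14:-→d15:H1  best=H1
  add 0.0.0.0/0 -> H1 at depth 0
  add 128.5.193.128/27 -> H0 at depth 27
  add 174.101.128.0/17 -> H0 at depth 17
  add 134.146.157.0/24 -> H0 at depth 24
  add 0.0.0.0/0 -> H1 at depth 0
  add 184.112.61.224/28 -> H0 at depth 28
  ? 184.112.57.146  path d0:H1→d1:-→d2:H1→d3:-→d4:-→d5:-→d6:-→d7:-→d8:H2→d9:-→d10:-→d11:-→d12:-→d13:-→d14:-→d15:-→d16:-→d17:-→d18:-→d19:-→d20:-→d21:H2  best=H2
  add 174.96.0.0/12 -> H0 at depth 12
  add 128.5.193.0/24 -> H0 at depth 24
  add 174.96.0.0/11 -> H0 at depth 11
  add 184.112.61.225/32 -> H0 at depth 32
  del 128.5.193.0/24 (clear depth 24)
  add 184.112.0.0/14 -> H2 at depth 14

== LOOKUPS ==
["H1","H1","H2","H0","H1","H2","H2","H2","H2","H1","H2"]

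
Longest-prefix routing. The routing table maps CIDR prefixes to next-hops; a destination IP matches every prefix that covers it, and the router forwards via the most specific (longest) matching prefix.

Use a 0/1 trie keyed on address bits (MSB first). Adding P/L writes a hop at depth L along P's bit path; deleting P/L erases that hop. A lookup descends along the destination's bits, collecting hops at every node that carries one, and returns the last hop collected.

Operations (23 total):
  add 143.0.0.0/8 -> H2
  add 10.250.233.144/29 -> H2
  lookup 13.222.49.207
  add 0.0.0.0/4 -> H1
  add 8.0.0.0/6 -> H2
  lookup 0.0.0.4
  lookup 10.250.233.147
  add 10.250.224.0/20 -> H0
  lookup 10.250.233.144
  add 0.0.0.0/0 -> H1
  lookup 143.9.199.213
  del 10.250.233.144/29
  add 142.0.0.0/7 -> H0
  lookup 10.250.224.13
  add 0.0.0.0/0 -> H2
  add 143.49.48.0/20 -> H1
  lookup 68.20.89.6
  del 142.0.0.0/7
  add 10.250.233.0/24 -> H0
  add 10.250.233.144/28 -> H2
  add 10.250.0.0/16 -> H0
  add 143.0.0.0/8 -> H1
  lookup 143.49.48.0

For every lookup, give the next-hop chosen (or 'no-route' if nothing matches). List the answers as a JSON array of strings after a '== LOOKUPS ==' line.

Trace:
  + 143.0.0.0/8 (H2) depth=8
  + 10.250.233.144/29 (H2) depth=29
  ? 13.222.49.207  path d0:-→d1:-→d2:-→d3:-→d4:-→d5:-  best=no-route
  + 0.0.0.0/4 (H1) depth=4
  + 8.0.0.0/6 (H2) depth=6
  ? 0.0.0.4  path d0:-→d1:-→d2:-→d3:-→d4:H1  best=H1
  ? 10.250.233.147  path d0:-→d1:-→d2:-→d3:-→d4:H1→d5:-→d6:H2→d7:-→d8:-→d9:-→d10:-→d11:-→d12:-→d13:-→d14:-→d15:-→d16:-→d17:-→d18:-→d19:-→d20:-→d21:-→d22:-→d23:-→d24:-→d25:-→d26:-→d27:-→d28:-→d29:H2  best=H2
  + 10.250.224.0/20 (H0) depth=20
  ? 10.250.233.144  path d0:-→d1:-→d2:-→d3:-→d4:H1→d5:-→d6:H2→d7:-→d8:-→d9:-→d10:-→d11:-→d12:-→d13:-→d14:-→d15:-→d16:-→d17:-→d18:-→d19:-→d20:H0→d21:-→d22:-→d23:-→d24:-→d25:-→d26:-→d27:-→d28:-→d29:H2  best=H2
  + 0.0.0.0/0 (H1) depth=0
  ? 143.9.199.213  path d0:H1→d1:-→d2:-→d3:-→d4:-→d5:-→d6:-→d7:-→d8:H2  best=H2
  - 10.250.233.144/29 clear@29
  + 142.0.0.0/7 (H0) depth=7
  ? 10.250.224.13  path d0:H1→d1:-→d2:-→d3:-→d4:H1→d5:-→d6:H2→d7:-→d8:-→d9:-→d10:-→d11:-→d12:-→d13:-→d14:-→d15:-→d16:-→d17:-→d18:-→d19:-→d20:H0  best=H0
  + 0.0.0.0/0 (H2) depth=0
  + 143.49.48.0/20 (H1) depth=20
  ? 68.20.89.6  path d0:H2→d1:-  best=H2
  - 142.0.0.0/7 clear@7
  + 10.250.233.0/24 (H0) depth=24
  + 10.250.233.144/28 (H2) depth=28
  + 10.250.0.0/16 (H0) depth=16
  + 143.0.0.0/8 (H1) depth=8
  ? 143.49.48.0  path d0:H2→d1:-→d2:-→d3:-→d4:-→d5:-→d6:-→d7:-→d8:H1→d9:-→d10:-→d11:-→d12:-→d13:-→d14:-→d15:-→d16:-→d17:-→d18:-→d19:-→d20:H1  best=H1

== LOOKUPS ==
["no-route","H1","H2","H2","H2","H0","H2","H1"]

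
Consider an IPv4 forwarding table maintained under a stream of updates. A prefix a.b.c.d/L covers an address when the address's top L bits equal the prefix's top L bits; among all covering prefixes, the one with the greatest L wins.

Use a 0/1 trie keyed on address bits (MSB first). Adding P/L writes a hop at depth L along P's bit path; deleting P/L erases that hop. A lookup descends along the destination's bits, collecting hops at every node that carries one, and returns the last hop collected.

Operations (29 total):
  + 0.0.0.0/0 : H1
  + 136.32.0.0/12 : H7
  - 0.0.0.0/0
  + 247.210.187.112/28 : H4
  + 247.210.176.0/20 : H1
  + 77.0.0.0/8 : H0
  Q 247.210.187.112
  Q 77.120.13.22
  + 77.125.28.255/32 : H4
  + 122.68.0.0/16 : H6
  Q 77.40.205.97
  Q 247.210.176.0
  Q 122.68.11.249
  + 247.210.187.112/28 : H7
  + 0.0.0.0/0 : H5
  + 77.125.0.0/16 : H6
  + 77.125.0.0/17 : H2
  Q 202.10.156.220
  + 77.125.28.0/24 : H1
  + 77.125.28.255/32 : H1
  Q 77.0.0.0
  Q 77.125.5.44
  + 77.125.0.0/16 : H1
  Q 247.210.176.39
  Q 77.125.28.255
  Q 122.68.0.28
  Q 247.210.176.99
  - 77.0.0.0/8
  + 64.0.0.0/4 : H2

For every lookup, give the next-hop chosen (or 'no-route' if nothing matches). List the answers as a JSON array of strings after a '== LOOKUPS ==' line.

Process each operation:
  add 0.0.0.0/0 -> H1 at depth 0
  add 136.32.0.0/12 -> H7 at depth 12
  - 0.0.0.0/0 clear@0
  add 247.210.187.112/28 -> H4 at depth 28
  add 247.210.176.0/20 -> H1 at depth 20
  add 77.0.0.0/8 -> H0 at depth 8
  ? 247.210.187.112  path d0:-→d1:-→d2:-→d3:-→d4:-→d5:-→d6:-→d7:-→d8:-→d9:-→d10:-→d11:-→d12:-→d13:-→d14:-→d15:-→d16:-→d17:-→d18:-→d19:-→d20:H1→d21:-→d22:-→d23:-→d24:-→d25:-→d26:-→d27:-→d28:H4  best=H4
  ? 77.120.13.22  path d0:-→d1:-→d2:-→d3:-→d4:-→d5:-→d6:-→d7:-→d8:H0  best=H0
  add 77.125.28.255/32 -> H4 at depth 32
  add 122.68.0.0/16 -> H6 at depth 16
  ? 77.40.205.97  path d0:-→d1:-→d2:-→d3:-→d4:-→d5:-→d6:-→d7:-→d8:H0→d9:-  best=H0
  ? 247.210.176.0  path d0:-→d1:-→d2:-→d3:-→d4:-→d5:-→d6:-→d7:-→d8:-→d9:-→d10:-→d11:-→d12:-→d13:-→d14:-→d15:-→d16:-→d17:-→d18:-→d19:-→d20:H1  best=H1
  ? 122.68.11.249  path d0:-→d1:-→d2:-→d3:-→d4:-→d5:-→d6:-→d7:-→d8:-→d9:-→d10:-→d11:-→d12:-→d13:-→d14:-→d15:-→d16:H6  best=H6
  add 247.210.187.112/28 -> H7 at depth 28
  add 0.0.0.0/0 -> H5 at depth 0
  add 77.125.0.0/16 -> H6 at depth 16
  add 77.125.0.0/17 -> H2 at depth 17
  ? 202.10.156.220  path d0:H5→d1:-→d2:-  best=H5
  add 77.125.28.0/24 -> H1 at depth 24
  add 77.125.28.255/32 -> H1 at depth 32
  ? 77.0.0.0  path d0:H5→d1:-→d2:-→d3:-→d4:-→d5:-→d6:-→d7:-→d8:H0→d9:-  best=H0
  ? 77.125.5.44  path d0:H5→d1:-→d2:-→d3:-→d4:-→d5:-→d6:-→d7:-→d8:H0→d9:-→d10:-→d11:-→d12:-→d13:-→d14:-→d15:-→d16:H6→d17:H2→d18:-→d19:-  best=H2
  add 77.125.0.0/16 -> H1 at depth 16
  ? 247.210.176.39  path d0:H5→d1:-→d2:-→d3:-→d4:-→d5:-→d6:-→d7:-→d8:-→d9:-→d10:-→d11:-→d12:-→d13:-→d14:-→d15:-→d16:-→d17:-→d18:-→d19:-→d20:H1  best=H1
  ? 77.125.28.255  path d0:H5→d1:-→d2:-→d3:-→d4:-→d5:-→d6:-→d7:-→d8:H0→d9:-→d10:-→d11:-→d12:-→d13:-→d14:-→d15:-→d16:H1→d17:H2→d18:-→d19:-→d20:-→d21:-→d22:-→d23:-→d24:H1→d25:-→d26:-→d27:-→d28:-→d29:-→d30:-→d31:-→d32:H1  best=H1
  ? 122.68.0.28  path d0:H5→d1:-→d2:-→d3:-→d4:-→d5:-→d6:-→d7:-→d8:-→d9:-→d10:-→d11:-→d12:-→d13:-→d14:-→d15:-→d16:H6  best=H6
  ? 247.210.176.99  path d0:H5→d1:-→d2:-→d3:-→d4:-→d5:-→d6:-→d7:-→d8:-→d9:-→d10:-→d11:-→d12:-→d13:-→d14:-→d15:-→d16:-→d17:-→d18:-→d19:-→d20:H1  best=H1
  - 77.0.0.0/8 clear@8
  add 64.0.0.0/4 -> H2 at depth 4

== LOOKUPS ==
["H4","H0","H0","H1","H6","H5","H0","H2","H1","H1","H6","H1"]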